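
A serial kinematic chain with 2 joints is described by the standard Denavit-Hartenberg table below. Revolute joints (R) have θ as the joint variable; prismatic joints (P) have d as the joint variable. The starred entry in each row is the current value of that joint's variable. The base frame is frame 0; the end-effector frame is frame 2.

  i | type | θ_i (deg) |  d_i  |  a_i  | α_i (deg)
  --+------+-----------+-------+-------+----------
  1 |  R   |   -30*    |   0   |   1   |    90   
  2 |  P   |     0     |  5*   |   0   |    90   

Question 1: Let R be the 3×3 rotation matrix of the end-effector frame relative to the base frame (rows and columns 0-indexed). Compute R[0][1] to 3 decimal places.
End-effector y-axis (col 1 of R) = (-0.5000,-0.8660,0.0000)
R[0][1] = -0.5000

-0.500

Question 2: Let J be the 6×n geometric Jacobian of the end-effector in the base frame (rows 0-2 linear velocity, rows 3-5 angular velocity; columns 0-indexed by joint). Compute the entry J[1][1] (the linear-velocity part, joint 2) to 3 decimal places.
-0.866

prismatic axis z_1 = (-0.5000,-0.8660,0.0000)
J_v[:, 1] = z_1; J_ω[:, 1] = (0,0,0)
entry J[1][1] = -0.8660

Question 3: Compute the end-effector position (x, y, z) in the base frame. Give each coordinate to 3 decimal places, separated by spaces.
-1.634 -4.830 0.000

after link 1: o_1 = (0.8660, -0.5000, 0.0000)
after link 2: o_2 = (-1.6340, -4.8301, 0.0000)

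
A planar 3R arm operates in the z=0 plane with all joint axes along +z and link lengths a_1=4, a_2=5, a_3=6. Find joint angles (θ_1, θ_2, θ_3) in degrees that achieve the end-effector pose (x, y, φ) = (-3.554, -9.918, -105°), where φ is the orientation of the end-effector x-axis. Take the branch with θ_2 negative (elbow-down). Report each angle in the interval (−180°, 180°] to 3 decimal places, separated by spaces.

-44.998 -120.002 60.000

wrist centre = target − a_3·(cos φ, sin φ) = (-2.0011, -4.1224)
cos θ_2 = (20.9989−4²−5²)/(2·4·5) = -0.5000; θ_2 = -120.0018° (elbow-down)
β = atan2(-4.1224,-2.0011) = -115.8925°; ψ = atan2(-4.3300,1.4999) = -70.8947°
θ_1 = β − ψ = -44.9978°
θ_3 = φ − θ_1 − θ_2 = 59.9996° (wrapped to (-180°,180°])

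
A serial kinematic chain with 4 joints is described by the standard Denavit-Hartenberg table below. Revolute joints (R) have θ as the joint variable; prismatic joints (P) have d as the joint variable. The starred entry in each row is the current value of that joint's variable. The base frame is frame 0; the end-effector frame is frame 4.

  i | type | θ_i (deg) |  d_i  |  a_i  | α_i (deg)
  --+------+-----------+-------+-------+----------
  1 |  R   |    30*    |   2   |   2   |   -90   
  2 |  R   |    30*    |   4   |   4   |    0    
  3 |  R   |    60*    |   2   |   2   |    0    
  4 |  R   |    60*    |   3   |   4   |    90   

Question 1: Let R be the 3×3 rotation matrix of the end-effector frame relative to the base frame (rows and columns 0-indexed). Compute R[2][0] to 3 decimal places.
End-effector x-axis (col 0 of R) = (-0.7500,-0.4330,-0.5000)
R[2][0] = -0.5000

-0.500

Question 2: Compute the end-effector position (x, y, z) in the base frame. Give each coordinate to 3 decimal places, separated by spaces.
-2.768 8.794 -4.000

after link 1: o_1 = (1.7321, 1.0000, 2.0000)
after link 2: o_2 = (2.7321, 6.1962, 0.0000)
after link 3: o_3 = (1.7321, 7.9282, -2.0000)
after link 4: o_4 = (-2.7679, 8.7942, -4.0000)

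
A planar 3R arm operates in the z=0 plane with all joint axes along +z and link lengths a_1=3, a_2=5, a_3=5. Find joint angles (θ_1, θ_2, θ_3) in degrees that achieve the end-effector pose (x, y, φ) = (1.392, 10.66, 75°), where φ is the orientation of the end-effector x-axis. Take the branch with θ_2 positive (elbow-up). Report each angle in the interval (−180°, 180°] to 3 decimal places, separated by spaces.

30.006 89.995 -45.000

wrist centre = target − a_3·(cos φ, sin φ) = (0.0979, 5.8304)
cos θ_2 = (34.0028−3²−5²)/(2·3·5) = 0.0001; θ_2 = 89.9946° (elbow-up)
β = atan2(5.8304,0.0979) = 89.0380°; ψ = atan2(5.0000,3.0005) = 59.0323°
θ_1 = β − ψ = 30.0057°
θ_3 = φ − θ_1 − θ_2 = -45.0003° (wrapped to (-180°,180°])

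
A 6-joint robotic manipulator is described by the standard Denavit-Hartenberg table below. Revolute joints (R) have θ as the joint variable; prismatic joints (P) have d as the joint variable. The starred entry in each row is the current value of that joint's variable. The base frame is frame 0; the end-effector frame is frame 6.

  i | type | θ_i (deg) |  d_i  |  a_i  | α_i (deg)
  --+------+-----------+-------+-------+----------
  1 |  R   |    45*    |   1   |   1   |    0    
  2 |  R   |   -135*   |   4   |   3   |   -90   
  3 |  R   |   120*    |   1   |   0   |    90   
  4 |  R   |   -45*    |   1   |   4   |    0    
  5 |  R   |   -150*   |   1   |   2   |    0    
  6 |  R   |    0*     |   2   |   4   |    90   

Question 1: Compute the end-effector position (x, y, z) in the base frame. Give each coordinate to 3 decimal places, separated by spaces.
after link 1: o_1 = (0.7071, 0.7071, 1.0000)
after link 2: o_2 = (0.7071, -2.2929, 5.0000)
after link 3: o_3 = (1.7071, -2.2929, 5.0000)
after link 4: o_4 = (-1.1213, -1.7447, 2.0505)
after link 5: o_5 = (-0.6037, -3.5767, 3.2235)
after link 6: o_6 = (0.4316, -7.2406, 5.5696)

0.432 -7.241 5.570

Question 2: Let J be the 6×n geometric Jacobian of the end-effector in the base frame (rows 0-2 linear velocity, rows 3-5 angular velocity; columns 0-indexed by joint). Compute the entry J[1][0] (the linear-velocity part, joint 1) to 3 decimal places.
axis z_0 = ẑ; lever o_n−o_0 = (0.4316,-7.2406,5.5696)
cross product → J_v[:, 0] = (7.2406,0.4316,-0.0000)
J_ω[:, 0] = z_0
entry J[1][0] = 0.4316

0.432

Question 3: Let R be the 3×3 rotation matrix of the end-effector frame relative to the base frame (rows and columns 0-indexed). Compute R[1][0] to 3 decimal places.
End-effector x-axis (col 0 of R) = (0.2588,-0.4830,0.8365)
R[1][0] = -0.4830

-0.483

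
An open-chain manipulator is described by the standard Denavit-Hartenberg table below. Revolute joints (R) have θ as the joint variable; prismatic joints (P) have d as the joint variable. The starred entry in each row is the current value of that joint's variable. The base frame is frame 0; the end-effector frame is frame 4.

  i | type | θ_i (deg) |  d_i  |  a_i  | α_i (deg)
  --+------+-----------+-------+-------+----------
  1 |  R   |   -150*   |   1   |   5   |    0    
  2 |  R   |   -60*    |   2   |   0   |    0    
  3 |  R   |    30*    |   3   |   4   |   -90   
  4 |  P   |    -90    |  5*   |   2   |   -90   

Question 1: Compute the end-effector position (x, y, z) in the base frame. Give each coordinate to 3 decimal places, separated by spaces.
-8.330 -7.500 8.000

after link 1: o_1 = (-4.3301, -2.5000, 1.0000)
after link 2: o_2 = (-4.3301, -2.5000, 3.0000)
after link 3: o_3 = (-8.3301, -2.5000, 6.0000)
after link 4: o_4 = (-8.3301, -7.5000, 8.0000)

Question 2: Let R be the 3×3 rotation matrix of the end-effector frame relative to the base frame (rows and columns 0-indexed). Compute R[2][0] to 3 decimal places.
End-effector x-axis (col 0 of R) = (-0.0000,0.0000,1.0000)
R[2][0] = 1.0000

1.000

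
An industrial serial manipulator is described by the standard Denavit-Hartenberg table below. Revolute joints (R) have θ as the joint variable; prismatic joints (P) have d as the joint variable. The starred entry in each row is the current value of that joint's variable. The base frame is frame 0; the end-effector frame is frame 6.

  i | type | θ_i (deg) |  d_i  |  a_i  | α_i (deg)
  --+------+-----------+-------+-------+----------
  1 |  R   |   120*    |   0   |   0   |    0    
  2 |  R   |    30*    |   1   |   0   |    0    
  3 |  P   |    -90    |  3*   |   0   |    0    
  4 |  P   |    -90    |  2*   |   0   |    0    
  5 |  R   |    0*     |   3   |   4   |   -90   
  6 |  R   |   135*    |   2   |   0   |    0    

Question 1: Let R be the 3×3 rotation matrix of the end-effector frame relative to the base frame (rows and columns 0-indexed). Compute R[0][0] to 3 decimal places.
End-effector x-axis (col 0 of R) = (-0.6124,0.3536,-0.7071)
R[0][0] = -0.6124

-0.612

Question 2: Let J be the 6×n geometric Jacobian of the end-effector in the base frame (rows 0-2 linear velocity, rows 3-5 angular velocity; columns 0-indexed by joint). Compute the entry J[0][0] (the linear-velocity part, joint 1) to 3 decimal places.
axis z_0 = ẑ; lever o_n−o_0 = (4.4641,-0.2679,9.0000)
cross product → J_v[:, 0] = (0.2679,4.4641,-0.0000)
J_ω[:, 0] = z_0
entry J[0][0] = 0.2679

0.268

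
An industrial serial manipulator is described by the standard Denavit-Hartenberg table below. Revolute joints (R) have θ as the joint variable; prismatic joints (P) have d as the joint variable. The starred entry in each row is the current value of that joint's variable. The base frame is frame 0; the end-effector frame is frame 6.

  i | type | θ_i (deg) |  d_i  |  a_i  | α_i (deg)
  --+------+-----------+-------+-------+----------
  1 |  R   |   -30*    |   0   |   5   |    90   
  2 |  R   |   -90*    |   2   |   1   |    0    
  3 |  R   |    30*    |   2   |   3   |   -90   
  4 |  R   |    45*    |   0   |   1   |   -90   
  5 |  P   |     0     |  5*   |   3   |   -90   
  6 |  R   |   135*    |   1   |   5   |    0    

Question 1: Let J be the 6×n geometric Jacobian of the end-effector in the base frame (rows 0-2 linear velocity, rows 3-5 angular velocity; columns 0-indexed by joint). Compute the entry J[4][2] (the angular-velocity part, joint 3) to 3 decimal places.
axis z_2 = (-0.5000,-0.8660,0.0000); lever o_n−o_2 = (-0.0752,-0.6910,-2.4857)
cross product → J_v[:, 2] = (2.1527,-1.2429,0.2804)
J_ω[:, 2] = z_2
entry J[4][2] = -0.8660

-0.866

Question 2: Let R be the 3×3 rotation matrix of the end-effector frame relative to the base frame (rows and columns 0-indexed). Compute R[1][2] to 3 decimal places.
0.433

End-effector z-axis (col 2 of R) = (-0.7500,0.4330,-0.5000)
R[1][2] = 0.4330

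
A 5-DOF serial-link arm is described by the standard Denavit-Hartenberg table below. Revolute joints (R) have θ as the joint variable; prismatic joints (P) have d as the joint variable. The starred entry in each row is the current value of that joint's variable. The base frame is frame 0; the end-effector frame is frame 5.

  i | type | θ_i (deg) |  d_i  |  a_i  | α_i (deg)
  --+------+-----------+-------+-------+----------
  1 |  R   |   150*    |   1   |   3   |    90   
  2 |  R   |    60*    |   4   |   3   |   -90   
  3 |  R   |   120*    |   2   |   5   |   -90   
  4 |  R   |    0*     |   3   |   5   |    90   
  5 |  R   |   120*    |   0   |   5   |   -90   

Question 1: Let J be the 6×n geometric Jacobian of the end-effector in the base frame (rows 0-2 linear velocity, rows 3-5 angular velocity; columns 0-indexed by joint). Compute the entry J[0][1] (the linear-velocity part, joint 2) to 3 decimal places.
-4.458

axis z_1 = (0.5000,0.8660,0.0000); lever o_n−o_1 = (5.1585,-1.6274,-5.1471)
cross product → J_v[:, 1] = (-4.4575,2.5736,-5.2811)
J_ω[:, 1] = z_1
entry J[0][1] = -4.4575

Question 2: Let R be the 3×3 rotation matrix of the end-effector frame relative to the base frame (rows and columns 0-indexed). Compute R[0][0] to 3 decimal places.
0.650

End-effector x-axis (col 0 of R) = (0.6495,0.6250,-0.4330)
R[0][0] = 0.6495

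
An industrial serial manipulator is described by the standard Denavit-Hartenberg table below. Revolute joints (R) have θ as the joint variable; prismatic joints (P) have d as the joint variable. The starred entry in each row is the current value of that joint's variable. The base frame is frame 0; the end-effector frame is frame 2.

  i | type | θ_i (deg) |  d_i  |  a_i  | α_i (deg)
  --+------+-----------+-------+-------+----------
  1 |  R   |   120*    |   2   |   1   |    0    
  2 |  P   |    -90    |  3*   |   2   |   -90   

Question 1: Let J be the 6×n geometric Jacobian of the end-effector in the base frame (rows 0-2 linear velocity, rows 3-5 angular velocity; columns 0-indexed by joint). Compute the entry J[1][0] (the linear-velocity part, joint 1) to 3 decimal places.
1.232

axis z_0 = ẑ; lever o_n−o_0 = (1.2321,1.8660,5.0000)
cross product → J_v[:, 0] = (-1.8660,1.2321,0.0000)
J_ω[:, 0] = z_0
entry J[1][0] = 1.2321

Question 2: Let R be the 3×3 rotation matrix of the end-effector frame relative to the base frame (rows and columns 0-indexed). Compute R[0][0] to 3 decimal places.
0.866

End-effector x-axis (col 0 of R) = (0.8660,0.5000,0.0000)
R[0][0] = 0.8660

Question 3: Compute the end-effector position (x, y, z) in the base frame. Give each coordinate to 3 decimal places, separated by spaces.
after link 1: o_1 = (-0.5000, 0.8660, 2.0000)
after link 2: o_2 = (1.2321, 1.8660, 5.0000)

1.232 1.866 5.000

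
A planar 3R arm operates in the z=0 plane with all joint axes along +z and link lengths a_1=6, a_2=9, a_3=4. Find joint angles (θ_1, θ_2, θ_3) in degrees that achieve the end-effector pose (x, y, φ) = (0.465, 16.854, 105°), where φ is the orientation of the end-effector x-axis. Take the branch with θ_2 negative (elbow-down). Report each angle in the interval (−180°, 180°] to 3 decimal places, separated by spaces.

119.999 -60.001 45.002

wrist centre = target − a_3·(cos φ, sin φ) = (1.5003, 12.9903)
cos θ_2 = (170.9986−6²−9²)/(2·6·9) = 0.5000; θ_2 = -60.0008° (elbow-down)
β = atan2(12.9903,1.5003) = 83.4120°; ψ = atan2(-7.7943,10.4999) = -36.5873°
θ_1 = β − ψ = 119.9993°
θ_3 = φ − θ_1 − θ_2 = 45.0016° (wrapped to (-180°,180°])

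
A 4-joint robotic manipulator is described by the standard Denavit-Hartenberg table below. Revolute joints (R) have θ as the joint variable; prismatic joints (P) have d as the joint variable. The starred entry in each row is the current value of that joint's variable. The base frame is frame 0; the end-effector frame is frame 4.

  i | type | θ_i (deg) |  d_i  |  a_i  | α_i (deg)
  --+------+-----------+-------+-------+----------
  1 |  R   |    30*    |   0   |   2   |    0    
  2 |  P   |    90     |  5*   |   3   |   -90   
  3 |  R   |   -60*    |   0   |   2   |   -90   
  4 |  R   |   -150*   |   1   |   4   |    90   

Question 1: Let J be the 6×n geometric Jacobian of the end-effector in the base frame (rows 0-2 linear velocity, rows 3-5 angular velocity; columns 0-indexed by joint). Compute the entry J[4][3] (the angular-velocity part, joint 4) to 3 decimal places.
0.750

axis z_3 = (-0.4330,0.7500,-0.5000); lever o_n−o_3 = (-1.2990,-1.7500,-3.5000)
cross product → J_v[:, 3] = (-3.5000,-0.8660,1.7321)
J_ω[:, 3] = z_3
entry J[4][3] = 0.7500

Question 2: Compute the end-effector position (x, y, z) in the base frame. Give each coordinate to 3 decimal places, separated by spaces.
after link 1: o_1 = (1.7321, 1.0000, 0.0000)
after link 2: o_2 = (0.2321, 3.5981, 5.0000)
after link 3: o_3 = (-0.2679, 4.4641, 6.7321)
after link 4: o_4 = (-1.5670, 2.7141, 3.2321)

-1.567 2.714 3.232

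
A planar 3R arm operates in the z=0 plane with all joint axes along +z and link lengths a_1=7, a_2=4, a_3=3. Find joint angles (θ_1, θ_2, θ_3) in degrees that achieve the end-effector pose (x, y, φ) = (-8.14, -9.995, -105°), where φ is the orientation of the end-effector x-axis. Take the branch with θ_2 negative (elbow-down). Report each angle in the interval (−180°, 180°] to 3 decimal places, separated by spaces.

wrist centre = target − a_3·(cos φ, sin φ) = (-7.3635, -7.0972)
cos θ_2 = (104.5923−7²−4²)/(2·7·4) = 0.7070; θ_2 = -45.0082° (elbow-down)
β = atan2(-7.0972,-7.3635) = -136.0551°; ψ = atan2(-2.8288,9.8280) = -16.0576°
θ_1 = β − ψ = -119.9975°
θ_3 = φ − θ_1 − θ_2 = 60.0057° (wrapped to (-180°,180°])

-119.998 -45.008 60.006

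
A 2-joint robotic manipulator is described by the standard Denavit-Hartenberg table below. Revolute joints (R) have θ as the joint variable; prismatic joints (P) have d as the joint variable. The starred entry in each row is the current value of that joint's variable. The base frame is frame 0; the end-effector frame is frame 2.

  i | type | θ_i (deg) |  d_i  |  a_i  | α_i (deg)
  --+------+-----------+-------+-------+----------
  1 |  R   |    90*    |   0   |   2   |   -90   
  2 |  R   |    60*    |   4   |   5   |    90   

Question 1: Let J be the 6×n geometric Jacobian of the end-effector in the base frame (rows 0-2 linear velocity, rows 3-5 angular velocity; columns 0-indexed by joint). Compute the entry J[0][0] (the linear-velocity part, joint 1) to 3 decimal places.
-4.500

axis z_0 = ẑ; lever o_n−o_0 = (-4.0000,4.5000,-4.3301)
cross product → J_v[:, 0] = (-4.5000,-4.0000,0.0000)
J_ω[:, 0] = z_0
entry J[0][0] = -4.5000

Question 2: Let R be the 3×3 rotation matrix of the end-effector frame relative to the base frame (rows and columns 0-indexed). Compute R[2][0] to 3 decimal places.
End-effector x-axis (col 0 of R) = (-0.0000,0.5000,-0.8660)
R[2][0] = -0.8660

-0.866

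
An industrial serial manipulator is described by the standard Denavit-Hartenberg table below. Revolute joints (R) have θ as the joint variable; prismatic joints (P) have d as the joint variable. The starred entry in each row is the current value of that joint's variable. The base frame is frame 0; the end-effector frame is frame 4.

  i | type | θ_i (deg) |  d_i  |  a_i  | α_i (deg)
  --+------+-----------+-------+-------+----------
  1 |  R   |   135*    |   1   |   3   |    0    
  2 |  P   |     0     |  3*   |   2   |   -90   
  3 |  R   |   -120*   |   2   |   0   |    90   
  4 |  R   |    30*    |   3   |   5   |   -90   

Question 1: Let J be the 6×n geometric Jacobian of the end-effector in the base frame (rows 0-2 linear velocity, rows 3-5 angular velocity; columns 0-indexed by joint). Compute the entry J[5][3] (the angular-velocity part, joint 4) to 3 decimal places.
-0.500

axis z_3 = (0.6124,-0.6124,-0.5000); lever o_n−o_3 = (1.6003,-5.1358,2.2500)
cross product → J_v[:, 3] = (-3.9457,-2.1780,-2.1651)
J_ω[:, 3] = z_3
entry J[5][3] = -0.5000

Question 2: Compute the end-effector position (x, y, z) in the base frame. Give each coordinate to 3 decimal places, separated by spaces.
after link 1: o_1 = (-2.1213, 2.1213, 1.0000)
after link 2: o_2 = (-3.5355, 3.5355, 4.0000)
after link 3: o_3 = (-4.9497, 2.1213, 4.0000)
after link 4: o_4 = (-3.3495, -3.0145, 6.2500)

-3.349 -3.014 6.250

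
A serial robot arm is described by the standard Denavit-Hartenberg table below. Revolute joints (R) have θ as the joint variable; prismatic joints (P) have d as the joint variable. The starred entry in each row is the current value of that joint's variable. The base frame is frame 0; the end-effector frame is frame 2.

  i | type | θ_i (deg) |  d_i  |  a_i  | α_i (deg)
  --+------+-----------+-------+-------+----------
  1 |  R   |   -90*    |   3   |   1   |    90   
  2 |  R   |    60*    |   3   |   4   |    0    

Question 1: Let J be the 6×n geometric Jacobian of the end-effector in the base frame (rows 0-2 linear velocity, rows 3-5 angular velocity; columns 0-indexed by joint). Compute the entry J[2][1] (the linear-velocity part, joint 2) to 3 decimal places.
2.000

axis z_1 = (-1.0000,-0.0000,0.0000); lever o_n−o_1 = (-3.0000,-2.0000,3.4641)
cross product → J_v[:, 1] = (-0.0000,3.4641,2.0000)
J_ω[:, 1] = z_1
entry J[2][1] = 2.0000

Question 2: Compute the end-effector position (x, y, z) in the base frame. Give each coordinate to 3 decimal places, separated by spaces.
-3.000 -3.000 6.464

after link 1: o_1 = (0.0000, -1.0000, 3.0000)
after link 2: o_2 = (-3.0000, -3.0000, 6.4641)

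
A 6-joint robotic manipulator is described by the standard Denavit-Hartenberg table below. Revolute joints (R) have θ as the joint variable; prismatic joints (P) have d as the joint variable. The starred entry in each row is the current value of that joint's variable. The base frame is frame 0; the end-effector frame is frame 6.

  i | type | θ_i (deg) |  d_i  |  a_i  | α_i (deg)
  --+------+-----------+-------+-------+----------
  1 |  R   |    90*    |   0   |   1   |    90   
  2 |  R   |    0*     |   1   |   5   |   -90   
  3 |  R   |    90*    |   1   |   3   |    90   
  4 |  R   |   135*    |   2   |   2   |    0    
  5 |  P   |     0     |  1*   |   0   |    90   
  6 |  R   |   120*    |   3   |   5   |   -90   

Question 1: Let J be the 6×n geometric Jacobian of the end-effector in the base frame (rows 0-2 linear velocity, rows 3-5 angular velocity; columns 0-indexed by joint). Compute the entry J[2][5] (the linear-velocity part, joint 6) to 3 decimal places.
-3.062

axis z_5 = (-0.7071,0.0000,0.7071); lever o_n−o_5 = (-3.8891,4.3301,0.3536)
cross product → J_v[:, 5] = (-3.0619,-2.5000,-3.0619)
J_ω[:, 5] = z_5
entry J[2][5] = -3.0619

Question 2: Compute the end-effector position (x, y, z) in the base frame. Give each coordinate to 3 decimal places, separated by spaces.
after link 1: o_1 = (0.0000, 1.0000, 0.0000)
after link 2: o_2 = (1.0000, 6.0000, 0.0000)
after link 3: o_3 = (-2.0000, 6.0000, 1.0000)
after link 4: o_4 = (-0.5858, 8.0000, 2.4142)
after link 5: o_5 = (-0.5858, 9.0000, 2.4142)
after link 6: o_6 = (-4.4749, 13.3301, 2.7678)

-4.475 13.330 2.768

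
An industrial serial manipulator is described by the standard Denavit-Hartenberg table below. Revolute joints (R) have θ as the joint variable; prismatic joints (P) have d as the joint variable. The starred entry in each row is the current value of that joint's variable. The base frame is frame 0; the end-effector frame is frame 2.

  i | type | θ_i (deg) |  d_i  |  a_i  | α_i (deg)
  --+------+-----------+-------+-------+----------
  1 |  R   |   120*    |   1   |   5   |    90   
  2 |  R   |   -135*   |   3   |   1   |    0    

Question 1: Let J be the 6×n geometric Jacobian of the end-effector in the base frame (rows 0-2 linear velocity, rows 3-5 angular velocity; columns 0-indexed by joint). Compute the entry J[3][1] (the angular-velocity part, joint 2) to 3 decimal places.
0.866

axis z_1 = (0.8660,0.5000,0.0000); lever o_n−o_1 = (2.9516,0.8876,-0.7071)
cross product → J_v[:, 1] = (-0.3536,0.6124,-0.7071)
J_ω[:, 1] = z_1
entry J[3][1] = 0.8660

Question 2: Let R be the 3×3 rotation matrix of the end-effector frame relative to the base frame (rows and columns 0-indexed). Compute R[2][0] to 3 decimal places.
End-effector x-axis (col 0 of R) = (0.3536,-0.6124,-0.7071)
R[2][0] = -0.7071

-0.707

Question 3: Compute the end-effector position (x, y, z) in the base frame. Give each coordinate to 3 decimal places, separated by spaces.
0.452 5.218 0.293

after link 1: o_1 = (-2.5000, 4.3301, 1.0000)
after link 2: o_2 = (0.4516, 5.2178, 0.2929)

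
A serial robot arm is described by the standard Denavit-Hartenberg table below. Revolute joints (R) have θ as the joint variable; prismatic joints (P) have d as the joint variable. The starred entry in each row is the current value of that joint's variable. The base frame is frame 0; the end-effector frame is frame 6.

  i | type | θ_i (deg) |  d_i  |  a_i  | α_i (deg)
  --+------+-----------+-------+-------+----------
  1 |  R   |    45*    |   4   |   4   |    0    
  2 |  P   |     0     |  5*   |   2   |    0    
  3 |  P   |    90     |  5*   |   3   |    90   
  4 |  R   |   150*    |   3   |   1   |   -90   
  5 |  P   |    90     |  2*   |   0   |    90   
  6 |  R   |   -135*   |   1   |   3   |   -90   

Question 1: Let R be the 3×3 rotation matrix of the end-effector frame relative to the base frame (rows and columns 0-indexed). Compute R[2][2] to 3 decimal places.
0.612

End-effector z-axis (col 2 of R) = (-0.7500,-0.2500,0.6124)
R[2][2] = 0.6124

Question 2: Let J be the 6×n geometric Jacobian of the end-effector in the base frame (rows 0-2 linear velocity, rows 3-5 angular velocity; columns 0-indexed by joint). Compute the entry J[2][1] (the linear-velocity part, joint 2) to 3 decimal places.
1.000

prismatic axis z_1 = (0.0000,0.0000,1.0000)
J_v[:, 1] = z_1; J_ω[:, 1] = (0,0,0)
entry J[2][1] = 1.0000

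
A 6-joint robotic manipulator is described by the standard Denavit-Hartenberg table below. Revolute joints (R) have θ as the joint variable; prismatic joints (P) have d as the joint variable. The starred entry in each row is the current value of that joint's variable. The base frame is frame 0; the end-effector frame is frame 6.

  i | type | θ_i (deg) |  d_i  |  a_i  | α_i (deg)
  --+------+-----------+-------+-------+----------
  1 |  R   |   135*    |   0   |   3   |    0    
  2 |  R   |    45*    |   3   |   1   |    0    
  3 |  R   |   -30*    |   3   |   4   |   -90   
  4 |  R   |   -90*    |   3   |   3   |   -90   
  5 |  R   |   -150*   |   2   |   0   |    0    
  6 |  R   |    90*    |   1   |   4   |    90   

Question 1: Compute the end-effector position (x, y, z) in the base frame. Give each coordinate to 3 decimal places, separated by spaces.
-12.416 0.023 11.000

after link 1: o_1 = (-2.1213, 2.1213, 0.0000)
after link 2: o_2 = (-3.1213, 2.1213, 3.0000)
after link 3: o_3 = (-6.5854, 4.1213, 6.0000)
after link 4: o_4 = (-8.0854, 1.5232, 9.0000)
after link 5: o_5 = (-9.8175, 2.5232, 9.0000)
after link 6: o_6 = (-12.4155, 0.0232, 11.0000)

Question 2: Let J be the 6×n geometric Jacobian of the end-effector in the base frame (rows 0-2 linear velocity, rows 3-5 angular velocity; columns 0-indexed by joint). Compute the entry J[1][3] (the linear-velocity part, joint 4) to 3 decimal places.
2.500

axis z_3 = (-0.5000,-0.8660,0.0000); lever o_n−o_3 = (-5.8301,-4.0981,5.0000)
cross product → J_v[:, 3] = (-4.3301,2.5000,-3.0000)
J_ω[:, 3] = z_3
entry J[1][3] = 2.5000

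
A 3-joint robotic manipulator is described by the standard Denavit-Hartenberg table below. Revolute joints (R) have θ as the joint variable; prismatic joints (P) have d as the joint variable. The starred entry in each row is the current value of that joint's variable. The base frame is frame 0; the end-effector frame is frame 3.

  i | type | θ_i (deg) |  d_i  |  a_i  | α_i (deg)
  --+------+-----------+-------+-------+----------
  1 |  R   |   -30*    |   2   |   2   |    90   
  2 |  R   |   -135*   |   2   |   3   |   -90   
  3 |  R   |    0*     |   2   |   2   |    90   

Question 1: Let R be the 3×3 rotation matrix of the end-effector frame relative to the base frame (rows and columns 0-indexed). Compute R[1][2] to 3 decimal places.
End-effector z-axis (col 2 of R) = (-0.5000,-0.8660,0.0000)
R[1][2] = -0.8660

-0.866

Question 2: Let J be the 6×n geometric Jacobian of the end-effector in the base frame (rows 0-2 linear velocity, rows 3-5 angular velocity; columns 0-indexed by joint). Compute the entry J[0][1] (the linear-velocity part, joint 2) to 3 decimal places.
axis z_1 = (-0.5000,-0.8660,0.0000); lever o_n−o_1 = (-2.8371,-0.6714,-4.9497)
cross product → J_v[:, 1] = (4.2866,-2.4749,-2.1213)
J_ω[:, 1] = z_1
entry J[0][1] = 4.2866

4.287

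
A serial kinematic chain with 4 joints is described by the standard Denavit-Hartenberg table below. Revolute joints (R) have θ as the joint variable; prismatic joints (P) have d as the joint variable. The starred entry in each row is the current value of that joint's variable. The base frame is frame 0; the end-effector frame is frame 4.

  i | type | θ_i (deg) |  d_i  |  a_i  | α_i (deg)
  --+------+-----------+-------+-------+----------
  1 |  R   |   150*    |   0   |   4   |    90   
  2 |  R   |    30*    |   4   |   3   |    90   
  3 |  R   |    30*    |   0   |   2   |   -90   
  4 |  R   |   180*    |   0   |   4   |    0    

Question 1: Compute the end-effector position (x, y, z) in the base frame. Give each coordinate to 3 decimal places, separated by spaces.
-2.915 5.147 0.634

after link 1: o_1 = (-3.4641, 2.0000, 0.0000)
after link 2: o_2 = (-3.7141, 6.7631, 1.5000)
after link 3: o_3 = (-4.5131, 8.3792, 2.3660)
after link 4: o_4 = (-2.9151, 5.1471, 0.6340)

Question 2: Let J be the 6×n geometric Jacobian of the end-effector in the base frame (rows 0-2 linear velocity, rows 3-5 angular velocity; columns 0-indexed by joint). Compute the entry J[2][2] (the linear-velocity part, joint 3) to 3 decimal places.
axis z_2 = (-0.4330,0.2500,-0.8660); lever o_n−o_2 = (0.7990,-1.6160,-0.8660)
cross product → J_v[:, 2] = (-1.6160,-1.0670,0.5000)
J_ω[:, 2] = z_2
entry J[2][2] = 0.5000

0.500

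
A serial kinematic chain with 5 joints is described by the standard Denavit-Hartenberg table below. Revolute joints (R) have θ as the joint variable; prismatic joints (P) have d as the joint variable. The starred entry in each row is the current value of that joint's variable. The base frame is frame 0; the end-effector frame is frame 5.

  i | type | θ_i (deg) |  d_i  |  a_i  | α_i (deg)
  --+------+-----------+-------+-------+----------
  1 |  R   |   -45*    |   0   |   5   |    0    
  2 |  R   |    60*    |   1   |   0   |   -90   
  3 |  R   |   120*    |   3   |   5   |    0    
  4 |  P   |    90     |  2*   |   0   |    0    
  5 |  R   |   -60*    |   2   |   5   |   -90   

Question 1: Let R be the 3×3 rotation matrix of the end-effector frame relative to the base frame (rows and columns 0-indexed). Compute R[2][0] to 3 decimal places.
-0.500

End-effector x-axis (col 0 of R) = (-0.8365,-0.2241,-0.5000)
R[2][0] = -0.5000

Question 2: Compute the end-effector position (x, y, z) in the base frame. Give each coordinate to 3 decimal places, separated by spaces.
-4.874 1.458 -5.830

after link 1: o_1 = (3.5355, -3.5355, 0.0000)
after link 2: o_2 = (3.5355, -3.5355, 1.0000)
after link 3: o_3 = (0.3443, -1.2848, -3.3301)
after link 4: o_4 = (-0.1734, 0.6470, -3.3301)
after link 5: o_5 = (-4.8736, 1.4582, -5.8301)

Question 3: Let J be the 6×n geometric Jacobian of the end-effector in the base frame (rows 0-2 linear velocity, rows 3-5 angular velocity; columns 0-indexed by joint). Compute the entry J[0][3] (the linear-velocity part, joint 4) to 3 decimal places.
prismatic axis z_3 = (-0.2588,0.9659,0.0000)
J_v[:, 3] = z_3; J_ω[:, 3] = (0,0,0)
entry J[0][3] = -0.2588

-0.259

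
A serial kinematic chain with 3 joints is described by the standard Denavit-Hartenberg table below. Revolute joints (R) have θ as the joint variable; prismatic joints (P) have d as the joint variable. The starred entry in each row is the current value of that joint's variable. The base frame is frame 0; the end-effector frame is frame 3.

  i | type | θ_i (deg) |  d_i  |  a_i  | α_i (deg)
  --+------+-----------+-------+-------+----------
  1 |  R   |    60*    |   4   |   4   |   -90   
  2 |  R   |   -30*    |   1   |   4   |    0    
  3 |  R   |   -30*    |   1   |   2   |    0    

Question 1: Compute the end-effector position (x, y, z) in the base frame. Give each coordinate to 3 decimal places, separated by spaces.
after link 1: o_1 = (2.0000, 3.4641, 4.0000)
after link 2: o_2 = (2.8660, 6.9641, 6.0000)
after link 3: o_3 = (2.5000, 8.3301, 7.7321)

2.500 8.330 7.732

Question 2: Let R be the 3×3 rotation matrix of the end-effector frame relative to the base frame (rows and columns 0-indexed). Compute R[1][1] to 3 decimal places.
0.750

End-effector y-axis (col 1 of R) = (0.4330,0.7500,-0.5000)
R[1][1] = 0.7500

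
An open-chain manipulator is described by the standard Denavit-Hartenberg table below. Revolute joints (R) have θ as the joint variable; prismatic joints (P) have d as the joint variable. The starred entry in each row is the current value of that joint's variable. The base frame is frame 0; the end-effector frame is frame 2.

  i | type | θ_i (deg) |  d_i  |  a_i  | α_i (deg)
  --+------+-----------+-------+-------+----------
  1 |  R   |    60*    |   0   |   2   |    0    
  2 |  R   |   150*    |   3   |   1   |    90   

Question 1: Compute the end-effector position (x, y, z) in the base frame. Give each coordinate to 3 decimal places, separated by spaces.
0.134 1.232 3.000

after link 1: o_1 = (1.0000, 1.7321, 0.0000)
after link 2: o_2 = (0.1340, 1.2321, 3.0000)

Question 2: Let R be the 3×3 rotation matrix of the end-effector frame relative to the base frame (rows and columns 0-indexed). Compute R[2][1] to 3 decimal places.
End-effector y-axis (col 1 of R) = (0.0000,-0.0000,1.0000)
R[2][1] = 1.0000

1.000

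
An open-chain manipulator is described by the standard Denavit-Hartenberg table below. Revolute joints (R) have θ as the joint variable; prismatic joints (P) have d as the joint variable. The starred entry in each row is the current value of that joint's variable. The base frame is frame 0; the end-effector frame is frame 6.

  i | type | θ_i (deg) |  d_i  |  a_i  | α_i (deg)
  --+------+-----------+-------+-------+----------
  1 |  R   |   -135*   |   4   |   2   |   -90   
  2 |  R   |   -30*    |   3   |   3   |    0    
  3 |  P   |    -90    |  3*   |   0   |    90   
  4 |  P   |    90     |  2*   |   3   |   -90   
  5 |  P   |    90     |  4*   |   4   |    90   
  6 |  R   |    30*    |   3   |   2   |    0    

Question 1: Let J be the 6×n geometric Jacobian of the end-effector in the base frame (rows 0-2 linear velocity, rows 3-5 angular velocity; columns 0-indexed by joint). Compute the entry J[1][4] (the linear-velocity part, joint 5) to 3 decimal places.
prismatic axis z_4 = (-0.3536,-0.3536,-0.8660)
J_v[:, 4] = z_4; J_ω[:, 4] = (0,0,0)
entry J[1][4] = -0.3536

-0.354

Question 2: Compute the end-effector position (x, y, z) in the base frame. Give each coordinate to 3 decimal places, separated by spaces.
after link 1: o_1 = (-1.4142, -1.4142, 4.0000)
after link 2: o_2 = (-1.1300, -5.3727, 5.5000)
after link 3: o_3 = (0.9913, -7.4940, 5.5000)
after link 4: o_4 = (4.3374, -8.3905, 4.5000)
after link 5: o_5 = (0.4737, -12.2543, 3.0359)
after link 6: o_6 = (1.1808, -15.7898, 3.0359)

1.181 -15.790 3.036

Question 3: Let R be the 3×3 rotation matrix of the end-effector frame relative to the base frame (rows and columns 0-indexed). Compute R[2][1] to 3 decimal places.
-1.000

End-effector y-axis (col 1 of R) = (0.0000,0.0000,-1.0000)
R[2][1] = -1.0000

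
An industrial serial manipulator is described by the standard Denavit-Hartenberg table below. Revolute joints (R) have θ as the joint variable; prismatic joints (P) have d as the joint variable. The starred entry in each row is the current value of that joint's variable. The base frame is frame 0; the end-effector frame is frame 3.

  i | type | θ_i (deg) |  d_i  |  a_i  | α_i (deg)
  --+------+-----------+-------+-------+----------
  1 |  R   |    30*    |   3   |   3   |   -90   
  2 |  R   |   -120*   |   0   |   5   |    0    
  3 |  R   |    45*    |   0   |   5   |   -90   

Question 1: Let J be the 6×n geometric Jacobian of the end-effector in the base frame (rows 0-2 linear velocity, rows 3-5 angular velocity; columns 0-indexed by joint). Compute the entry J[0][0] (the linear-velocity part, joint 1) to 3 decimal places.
-0.897

axis z_0 = ẑ; lever o_n−o_0 = (1.5537,0.8970,12.1598)
cross product → J_v[:, 0] = (-0.8970,1.5537,0.0000)
J_ω[:, 0] = z_0
entry J[0][0] = -0.8970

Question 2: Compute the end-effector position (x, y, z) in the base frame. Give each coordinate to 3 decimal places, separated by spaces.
1.554 0.897 12.160

after link 1: o_1 = (2.5981, 1.5000, 3.0000)
after link 2: o_2 = (0.4330, 0.2500, 7.3301)
after link 3: o_3 = (1.5537, 0.8970, 12.1598)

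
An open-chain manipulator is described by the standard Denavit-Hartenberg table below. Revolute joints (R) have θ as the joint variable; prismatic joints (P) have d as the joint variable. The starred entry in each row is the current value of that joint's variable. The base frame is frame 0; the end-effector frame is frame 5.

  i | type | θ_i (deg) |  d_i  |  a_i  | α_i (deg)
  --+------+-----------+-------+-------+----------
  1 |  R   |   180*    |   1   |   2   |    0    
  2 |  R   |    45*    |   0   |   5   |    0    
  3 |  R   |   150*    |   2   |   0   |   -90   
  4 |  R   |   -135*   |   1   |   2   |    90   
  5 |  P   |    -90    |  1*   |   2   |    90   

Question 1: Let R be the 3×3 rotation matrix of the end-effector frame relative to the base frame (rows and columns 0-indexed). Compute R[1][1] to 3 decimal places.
-0.183

End-effector y-axis (col 1 of R) = (-0.6830,-0.1830,-0.7071)
R[1][1] = -0.1830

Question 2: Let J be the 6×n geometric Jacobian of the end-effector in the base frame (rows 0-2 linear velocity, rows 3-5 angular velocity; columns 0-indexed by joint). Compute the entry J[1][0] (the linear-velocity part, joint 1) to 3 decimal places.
-7.326

axis z_0 = ẑ; lever o_n−o_0 = (-7.3258,-5.0505,3.7071)
cross product → J_v[:, 0] = (5.0505,-7.3258,0.0000)
J_ω[:, 0] = z_0
entry J[1][0] = -7.3258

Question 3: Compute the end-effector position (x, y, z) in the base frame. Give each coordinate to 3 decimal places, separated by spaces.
after link 1: o_1 = (-2.0000, 0.0000, 1.0000)
after link 2: o_2 = (-5.5355, -3.5355, 1.0000)
after link 3: o_3 = (-5.5355, -3.5355, 3.0000)
after link 4: o_4 = (-7.1604, -2.9356, 4.4142)
after link 5: o_5 = (-7.3258, -5.0505, 3.7071)

-7.326 -5.050 3.707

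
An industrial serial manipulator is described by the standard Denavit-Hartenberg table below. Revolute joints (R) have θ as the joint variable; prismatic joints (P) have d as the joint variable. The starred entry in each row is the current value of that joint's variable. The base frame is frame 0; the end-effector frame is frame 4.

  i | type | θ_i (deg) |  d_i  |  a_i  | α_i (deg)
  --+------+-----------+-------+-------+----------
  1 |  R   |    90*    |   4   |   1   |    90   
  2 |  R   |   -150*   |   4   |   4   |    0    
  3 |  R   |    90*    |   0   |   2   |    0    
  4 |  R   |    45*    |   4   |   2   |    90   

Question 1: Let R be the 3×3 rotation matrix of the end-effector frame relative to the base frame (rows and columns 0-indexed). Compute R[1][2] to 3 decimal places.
End-effector z-axis (col 2 of R) = (0.0000,-0.2588,-0.9659)
R[1][2] = -0.2588

-0.259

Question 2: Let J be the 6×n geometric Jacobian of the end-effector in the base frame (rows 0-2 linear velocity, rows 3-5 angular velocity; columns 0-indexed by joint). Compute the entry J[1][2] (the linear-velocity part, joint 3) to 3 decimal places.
axis z_2 = (1.0000,-0.0000,0.0000); lever o_n−o_2 = (4.0000,2.9319,-2.2497)
cross product → J_v[:, 2] = (-0.0000,2.2497,2.9319)
J_ω[:, 2] = z_2
entry J[1][2] = 2.2497

2.250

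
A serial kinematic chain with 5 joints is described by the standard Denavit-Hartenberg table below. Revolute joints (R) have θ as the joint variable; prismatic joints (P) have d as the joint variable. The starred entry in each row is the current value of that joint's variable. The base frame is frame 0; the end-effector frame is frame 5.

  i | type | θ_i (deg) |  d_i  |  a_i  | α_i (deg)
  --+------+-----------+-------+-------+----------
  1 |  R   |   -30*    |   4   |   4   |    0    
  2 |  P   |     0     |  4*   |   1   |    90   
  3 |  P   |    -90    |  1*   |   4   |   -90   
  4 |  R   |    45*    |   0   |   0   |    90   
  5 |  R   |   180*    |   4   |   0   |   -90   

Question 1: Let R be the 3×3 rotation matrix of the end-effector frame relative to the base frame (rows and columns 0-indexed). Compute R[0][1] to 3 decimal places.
0.354

End-effector y-axis (col 1 of R) = (0.3536,0.6124,0.7071)
R[0][1] = 0.3536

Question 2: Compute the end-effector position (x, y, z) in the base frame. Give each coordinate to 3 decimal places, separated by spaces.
after link 1: o_1 = (3.4641, -2.0000, 4.0000)
after link 2: o_2 = (4.3301, -2.5000, 8.0000)
after link 3: o_3 = (3.8301, -3.3660, 4.0000)
after link 4: o_4 = (3.8301, -3.3660, 4.0000)
after link 5: o_5 = (2.4159, -5.8155, 1.1716)

2.416 -5.816 1.172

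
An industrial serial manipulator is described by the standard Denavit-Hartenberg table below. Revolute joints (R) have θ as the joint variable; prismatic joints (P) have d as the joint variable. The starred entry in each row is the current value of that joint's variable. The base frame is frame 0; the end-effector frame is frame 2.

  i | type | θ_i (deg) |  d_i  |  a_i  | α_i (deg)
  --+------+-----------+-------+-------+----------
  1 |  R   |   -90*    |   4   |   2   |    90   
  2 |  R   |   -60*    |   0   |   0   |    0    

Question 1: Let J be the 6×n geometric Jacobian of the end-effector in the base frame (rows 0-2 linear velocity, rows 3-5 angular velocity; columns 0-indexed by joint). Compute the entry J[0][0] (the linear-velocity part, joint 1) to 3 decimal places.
2.000

axis z_0 = ẑ; lever o_n−o_0 = (0.0000,-2.0000,4.0000)
cross product → J_v[:, 0] = (2.0000,0.0000,-0.0000)
J_ω[:, 0] = z_0
entry J[0][0] = 2.0000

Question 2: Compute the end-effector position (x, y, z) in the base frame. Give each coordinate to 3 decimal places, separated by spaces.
after link 1: o_1 = (0.0000, -2.0000, 4.0000)
after link 2: o_2 = (0.0000, -2.0000, 4.0000)

0.000 -2.000 4.000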